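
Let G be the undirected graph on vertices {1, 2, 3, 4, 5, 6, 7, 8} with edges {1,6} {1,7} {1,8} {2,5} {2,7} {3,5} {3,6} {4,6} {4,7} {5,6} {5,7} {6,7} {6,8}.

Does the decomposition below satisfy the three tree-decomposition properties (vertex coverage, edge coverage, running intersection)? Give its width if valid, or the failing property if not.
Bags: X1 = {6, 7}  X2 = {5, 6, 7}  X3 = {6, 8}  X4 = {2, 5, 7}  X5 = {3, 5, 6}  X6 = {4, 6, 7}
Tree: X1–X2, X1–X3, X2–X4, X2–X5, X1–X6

No — vertex 1 appears in no bag.

A tree decomposition must satisfy three properties: every vertex lies in some bag; for every edge, both endpoints lie together in some bag; and for every vertex, the bags containing it form a connected subtree. Here vertex 1 appears in no bag, so the decomposition is invalid.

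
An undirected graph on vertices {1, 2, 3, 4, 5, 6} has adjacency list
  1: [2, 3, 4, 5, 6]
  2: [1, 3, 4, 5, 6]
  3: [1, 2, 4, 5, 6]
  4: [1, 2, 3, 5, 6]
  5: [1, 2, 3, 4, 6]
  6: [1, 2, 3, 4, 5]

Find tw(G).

A width-5 tree decomposition is:
Bags: B1 = {1, 2, 3, 4, 5, 6}
Tree: (single bag)
A single bag containing all 6 vertices is trivially a valid decomposition of width 5. On the other hand G contains the 6-clique {1, 2, 3, 4, 5, 6}. A clique must lie in a single bag of any decomposition, so no decomposition can have width below 5. Combining the bounds, tw(G) = 5.

5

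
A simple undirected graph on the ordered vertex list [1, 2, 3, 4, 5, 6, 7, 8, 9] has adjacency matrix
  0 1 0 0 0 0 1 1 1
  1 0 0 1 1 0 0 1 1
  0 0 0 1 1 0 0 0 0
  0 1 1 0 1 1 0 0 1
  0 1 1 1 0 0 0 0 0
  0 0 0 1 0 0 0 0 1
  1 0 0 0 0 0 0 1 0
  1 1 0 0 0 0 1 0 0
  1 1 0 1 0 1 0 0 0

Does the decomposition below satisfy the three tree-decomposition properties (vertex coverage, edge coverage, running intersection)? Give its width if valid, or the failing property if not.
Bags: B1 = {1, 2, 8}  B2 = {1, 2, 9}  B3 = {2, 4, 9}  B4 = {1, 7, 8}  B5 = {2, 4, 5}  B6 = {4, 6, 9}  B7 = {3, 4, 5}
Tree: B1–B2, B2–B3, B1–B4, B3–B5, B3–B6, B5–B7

Every vertex of G appears in some bag (union = {1, 2, 3, 4, 5, 6, 7, 8, 9}); every edge is covered by a bag; and for each vertex v the set of bags containing v is connected in the bag tree. The decomposition is therefore valid. The largest bag has 3 vertices, so the width is 2.

Yes; width 2.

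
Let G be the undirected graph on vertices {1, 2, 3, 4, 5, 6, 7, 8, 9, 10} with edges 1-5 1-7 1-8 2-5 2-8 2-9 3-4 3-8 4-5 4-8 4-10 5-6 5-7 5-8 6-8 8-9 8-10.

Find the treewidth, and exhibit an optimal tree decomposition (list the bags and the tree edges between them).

The largest bag has 3 vertices, giving width 2; this decomposition certifies tw(G) ≤ 2. For the lower bound, the 3 vertices {2, 8, 9} are pairwise adjacent, and any tree decomposition puts a clique entirely inside one bag — forcing width ≥ 2. Combining the bounds, tw(G) = 2.

Treewidth 2.
One such decomposition:
Bags: B1 = {4, 5, 8}  B2 = {2, 5, 8}  B3 = {1, 5, 8}  B4 = {5, 6, 8}  B5 = {4, 8, 10}  B6 = {2, 8, 9}  B7 = {3, 4, 8}  B8 = {1, 5, 7}
Tree: B1–B2, B2–B3, B2–B4, B1–B5, B2–B6, B1–B7, B3–B8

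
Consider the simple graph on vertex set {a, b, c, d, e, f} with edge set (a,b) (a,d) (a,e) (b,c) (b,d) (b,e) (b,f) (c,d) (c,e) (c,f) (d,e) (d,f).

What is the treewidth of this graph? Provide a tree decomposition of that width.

Every bag has size at most 4, so the width is 4 − 1 = 3 and tw(G) ≤ 3. On the other hand G contains the 4-clique {b, c, d, e}. A clique must lie in a single bag of any decomposition, so no decomposition can have width below 3. Hence tw(G) = 3 exactly.

Treewidth 3.
One such decomposition:
Bags: B1 = {b, c, d, e}  B2 = {b, c, d, f}  B3 = {a, b, d, e}
Tree: B1–B2, B1–B3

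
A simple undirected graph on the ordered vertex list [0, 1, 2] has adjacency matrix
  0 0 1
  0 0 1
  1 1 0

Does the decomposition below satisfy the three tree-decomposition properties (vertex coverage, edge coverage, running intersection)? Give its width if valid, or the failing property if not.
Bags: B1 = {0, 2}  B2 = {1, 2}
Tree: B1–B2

Yes; width 1.

Vertex coverage: the bags together contain {0, 1, 2}, the full vertex set. Edge coverage: each edge of G has both endpoints in at least one bag. Running intersection: for every vertex, the bags containing it form a connected subtree. All three properties hold, so this is a valid tree decomposition of width max|bag| − 1 = 1, and hence tw(G) ≤ 1.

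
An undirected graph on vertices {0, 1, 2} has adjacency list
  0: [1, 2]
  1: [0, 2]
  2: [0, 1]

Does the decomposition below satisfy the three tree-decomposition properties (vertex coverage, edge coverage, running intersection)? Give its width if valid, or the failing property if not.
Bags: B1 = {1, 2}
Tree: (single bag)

A tree decomposition must satisfy three properties: every vertex lies in some bag; for every edge, both endpoints lie together in some bag; and for every vertex, the bags containing it form a connected subtree. Here vertex 0 appears in no bag, so the decomposition is invalid.

No — vertex 0 appears in no bag.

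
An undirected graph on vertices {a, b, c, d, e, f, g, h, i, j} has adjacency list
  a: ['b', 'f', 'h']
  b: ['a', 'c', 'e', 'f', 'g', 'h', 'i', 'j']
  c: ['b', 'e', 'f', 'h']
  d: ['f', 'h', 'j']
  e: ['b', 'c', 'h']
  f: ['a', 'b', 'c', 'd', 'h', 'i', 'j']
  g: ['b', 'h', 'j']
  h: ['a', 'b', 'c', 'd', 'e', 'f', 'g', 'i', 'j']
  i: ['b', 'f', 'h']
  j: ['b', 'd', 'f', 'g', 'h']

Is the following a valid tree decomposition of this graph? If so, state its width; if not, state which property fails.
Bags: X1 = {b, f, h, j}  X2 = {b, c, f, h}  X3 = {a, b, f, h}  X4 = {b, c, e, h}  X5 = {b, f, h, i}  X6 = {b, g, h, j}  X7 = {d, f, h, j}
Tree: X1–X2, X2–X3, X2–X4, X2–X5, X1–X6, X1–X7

Yes; width 3.

Vertex coverage: the bags together contain {a, b, c, d, e, f, g, h, i, j}, the full vertex set. Edge coverage: each edge of G has both endpoints in at least one bag. Running intersection: for every vertex, the bags containing it form a connected subtree. All three properties hold, so this is a valid tree decomposition of width max|bag| − 1 = 3, and hence tw(G) ≤ 3.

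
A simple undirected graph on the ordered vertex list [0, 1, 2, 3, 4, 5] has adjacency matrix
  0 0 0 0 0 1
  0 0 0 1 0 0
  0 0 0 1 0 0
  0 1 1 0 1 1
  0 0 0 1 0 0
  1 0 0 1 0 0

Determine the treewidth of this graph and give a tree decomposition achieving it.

Each bag holds 2 vertices, so the decomposition has width 1, which upper-bounds the treewidth. Since G has at least one edge (e.g. 0–5), it is not an edgeless graph, so tw(G) ≥ 1. The upper and lower bounds meet at 1, so that is the treewidth.

Treewidth 1.
Bags: B1 = {0, 5}  B2 = {3, 5}  B3 = {2, 3}  B4 = {1, 3}  B5 = {3, 4}
Tree: B1–B2, B2–B3, B3–B4, B2–B5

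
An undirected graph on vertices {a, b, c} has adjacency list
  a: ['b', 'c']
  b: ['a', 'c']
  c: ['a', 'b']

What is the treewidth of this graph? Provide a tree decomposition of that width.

A single bag containing all 3 vertices is trivially a valid decomposition of width 2. Conversely, {a, b, c} is a clique of size 3, and the vertices of any clique must share a bag in every tree decomposition; so some bag has ≥ 3 vertices and tw(G) ≥ 2. Hence tw(G) = 2 exactly.

Treewidth 2.
Bags: B1 = {a, b, c}
Tree: (single bag)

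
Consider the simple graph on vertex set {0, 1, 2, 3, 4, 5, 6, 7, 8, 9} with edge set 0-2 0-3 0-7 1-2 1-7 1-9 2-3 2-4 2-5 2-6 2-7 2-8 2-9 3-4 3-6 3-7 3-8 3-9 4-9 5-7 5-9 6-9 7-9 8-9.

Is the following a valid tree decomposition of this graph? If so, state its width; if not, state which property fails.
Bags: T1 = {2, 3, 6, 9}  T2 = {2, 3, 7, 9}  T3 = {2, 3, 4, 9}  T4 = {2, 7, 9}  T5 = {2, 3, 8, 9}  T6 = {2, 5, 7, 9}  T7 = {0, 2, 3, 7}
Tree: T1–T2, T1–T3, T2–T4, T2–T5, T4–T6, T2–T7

A tree decomposition must satisfy three properties: every vertex lies in some bag; for every edge, both endpoints lie together in some bag; and for every vertex, the bags containing it form a connected subtree. Here vertex 1 appears in no bag, so the decomposition is invalid.

No — vertex 1 appears in no bag.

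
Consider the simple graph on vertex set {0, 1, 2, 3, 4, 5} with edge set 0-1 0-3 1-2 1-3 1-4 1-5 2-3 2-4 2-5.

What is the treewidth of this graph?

A width-2 tree decomposition is:
Bags: B1 = {1, 2, 3}  B2 = {0, 1, 3}  B3 = {1, 2, 5}  B4 = {1, 2, 4}
Tree: B1–B2, B1–B3, B3–B4
Every bag has size at most 3, so the width is 3 − 1 = 2 and tw(G) ≤ 2. Conversely, {0, 1, 3} is a clique of size 3, and the vertices of any clique must share a bag in every tree decomposition; so some bag has ≥ 3 vertices and tw(G) ≥ 2. Hence tw(G) = 2 exactly.

2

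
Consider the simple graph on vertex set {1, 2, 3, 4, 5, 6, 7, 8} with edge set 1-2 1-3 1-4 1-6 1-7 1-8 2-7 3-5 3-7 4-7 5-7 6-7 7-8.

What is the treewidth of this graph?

2

A width-2 tree decomposition is:
Bags: B1 = {1, 3, 7}  B2 = {1, 7, 8}  B3 = {3, 5, 7}  B4 = {1, 2, 7}  B5 = {1, 6, 7}  B6 = {1, 4, 7}
Tree: B1–B2, B1–B3, B1–B4, B2–B5, B4–B6
Each bag holds 3 vertices, so the decomposition has width 2, which upper-bounds the treewidth. Conversely, {1, 2, 7} is a clique of size 3, and the vertices of any clique must share a bag in every tree decomposition; so some bag has ≥ 3 vertices and tw(G) ≥ 2. Therefore the treewidth is 2.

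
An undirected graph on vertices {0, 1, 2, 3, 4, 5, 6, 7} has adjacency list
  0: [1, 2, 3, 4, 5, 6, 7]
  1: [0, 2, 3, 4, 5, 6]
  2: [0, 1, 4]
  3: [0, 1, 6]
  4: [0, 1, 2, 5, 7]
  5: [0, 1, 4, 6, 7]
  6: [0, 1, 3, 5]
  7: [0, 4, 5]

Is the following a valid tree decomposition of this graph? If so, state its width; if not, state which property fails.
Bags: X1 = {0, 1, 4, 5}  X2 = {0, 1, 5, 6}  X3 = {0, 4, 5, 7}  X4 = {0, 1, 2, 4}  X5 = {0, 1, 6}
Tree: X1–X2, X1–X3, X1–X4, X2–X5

A tree decomposition must satisfy three properties: every vertex lies in some bag; for every edge, both endpoints lie together in some bag; and for every vertex, the bags containing it form a connected subtree. Here vertex 3 appears in no bag, so the decomposition is invalid.

No — vertex 3 appears in no bag.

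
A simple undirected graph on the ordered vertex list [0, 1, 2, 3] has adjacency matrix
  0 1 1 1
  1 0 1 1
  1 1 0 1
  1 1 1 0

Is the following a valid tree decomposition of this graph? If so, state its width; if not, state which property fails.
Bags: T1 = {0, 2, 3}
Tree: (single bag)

No — vertex 1 appears in no bag.

A tree decomposition must satisfy three properties: every vertex lies in some bag; for every edge, both endpoints lie together in some bag; and for every vertex, the bags containing it form a connected subtree. Here vertex 1 appears in no bag, so the decomposition is invalid.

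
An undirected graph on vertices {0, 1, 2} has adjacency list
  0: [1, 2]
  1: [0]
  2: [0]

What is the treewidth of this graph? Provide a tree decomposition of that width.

Every bag has size at most 2, so the width is 2 − 1 = 1 and tw(G) ≤ 1. Since G has at least one edge (e.g. 1–0), it is not an edgeless graph, so tw(G) ≥ 1. Combining the bounds, tw(G) = 1.

Treewidth 1.
Bags: B1 = {0, 1}  B2 = {0, 2}
Tree: B1–B2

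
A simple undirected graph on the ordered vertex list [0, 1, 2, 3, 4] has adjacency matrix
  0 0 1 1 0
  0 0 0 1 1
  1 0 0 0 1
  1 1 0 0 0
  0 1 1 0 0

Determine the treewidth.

2

A width-2 tree decomposition is:
Bags: B1 = {0, 2, 4}  B2 = {0, 3, 4}  B3 = {1, 3, 4}
Tree: B1–B2, B2–B3
Each bag holds 3 vertices, so the decomposition has width 2, which upper-bounds the treewidth. For the lower bound, G contains the cycle 4–2–0–3–1–4, so G is not a forest; only forests have treewidth ≤ 1, hence tw(G) ≥ 2. Combining the bounds, tw(G) = 2.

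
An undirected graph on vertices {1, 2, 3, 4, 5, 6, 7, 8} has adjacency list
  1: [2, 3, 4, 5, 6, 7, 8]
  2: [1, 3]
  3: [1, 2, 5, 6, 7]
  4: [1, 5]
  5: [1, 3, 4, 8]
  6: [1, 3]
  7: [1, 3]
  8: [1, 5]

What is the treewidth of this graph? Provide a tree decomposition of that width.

Treewidth 2.
One such decomposition:
Bags: B1 = {1, 2, 3}  B2 = {1, 3, 6}  B3 = {1, 3, 7}  B4 = {1, 3, 5}  B5 = {1, 4, 5}  B6 = {1, 5, 8}
Tree: B1–B2, B2–B3, B1–B4, B4–B5, B4–B6

The largest bag has 3 vertices, giving width 2; this decomposition certifies tw(G) ≤ 2. On the other hand G contains the 3-clique {1, 5, 8}. A clique must lie in a single bag of any decomposition, so no decomposition can have width below 2. The upper and lower bounds meet at 2, so that is the treewidth.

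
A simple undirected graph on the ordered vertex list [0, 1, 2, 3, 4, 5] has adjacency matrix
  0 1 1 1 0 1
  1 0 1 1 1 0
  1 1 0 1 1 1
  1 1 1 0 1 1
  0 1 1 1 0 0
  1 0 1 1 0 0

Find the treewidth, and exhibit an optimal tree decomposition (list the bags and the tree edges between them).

The largest bag has 4 vertices, giving width 3; this decomposition certifies tw(G) ≤ 3. For the lower bound, the 4 vertices {0, 1, 2, 3} are pairwise adjacent, and any tree decomposition puts a clique entirely inside one bag — forcing width ≥ 3. Hence tw(G) = 3 exactly.

Treewidth 3.
One optimal decomposition is:
Bags: B1 = {0, 2, 3, 5}  B2 = {0, 1, 2, 3}  B3 = {1, 2, 3, 4}
Tree: B1–B2, B2–B3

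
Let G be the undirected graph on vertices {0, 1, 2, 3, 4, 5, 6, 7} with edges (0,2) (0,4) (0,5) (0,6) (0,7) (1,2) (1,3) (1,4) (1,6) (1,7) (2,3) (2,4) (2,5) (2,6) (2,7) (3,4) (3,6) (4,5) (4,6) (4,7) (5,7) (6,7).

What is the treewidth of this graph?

4

A width-4 tree decomposition is:
Bags: B1 = {0, 2, 4, 5, 7}  B2 = {0, 2, 4, 6, 7}  B3 = {1, 2, 4, 6, 7}  B4 = {1, 2, 3, 4, 6}
Tree: B1–B2, B2–B3, B3–B4
Each bag holds 5 vertices, so the decomposition has width 4, which upper-bounds the treewidth. Conversely, {0, 2, 4, 5, 7} is a clique of size 5, and the vertices of any clique must share a bag in every tree decomposition; so some bag has ≥ 5 vertices and tw(G) ≥ 4. Therefore the treewidth is 4.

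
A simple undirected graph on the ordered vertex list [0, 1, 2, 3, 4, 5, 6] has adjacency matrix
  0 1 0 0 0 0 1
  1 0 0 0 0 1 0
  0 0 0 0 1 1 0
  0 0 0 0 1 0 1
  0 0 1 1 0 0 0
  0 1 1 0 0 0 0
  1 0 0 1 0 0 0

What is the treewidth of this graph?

A width-2 tree decomposition is:
Bags: B1 = {1, 2, 5}  B2 = {0, 1, 2}  B3 = {0, 2, 6}  B4 = {2, 3, 6}  B5 = {2, 3, 4}
Tree: B1–B2, B2–B3, B3–B4, B4–B5
The largest bag has 3 vertices, giving width 2; this decomposition certifies tw(G) ≤ 2. The edges 2–5–1–0–6–3–4–2 form a cycle, so G is not a tree and its treewidth is at least 2. The upper and lower bounds meet at 2, so that is the treewidth.

2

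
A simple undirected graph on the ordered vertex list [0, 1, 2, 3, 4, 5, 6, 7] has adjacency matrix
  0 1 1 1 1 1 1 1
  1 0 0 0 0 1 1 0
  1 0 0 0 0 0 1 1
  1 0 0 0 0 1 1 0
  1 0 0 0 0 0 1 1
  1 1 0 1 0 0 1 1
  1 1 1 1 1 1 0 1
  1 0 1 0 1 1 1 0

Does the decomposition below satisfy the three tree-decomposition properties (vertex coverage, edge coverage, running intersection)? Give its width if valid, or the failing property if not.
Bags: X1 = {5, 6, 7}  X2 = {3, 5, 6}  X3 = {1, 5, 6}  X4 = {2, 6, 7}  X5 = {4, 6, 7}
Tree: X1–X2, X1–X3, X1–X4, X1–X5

No — vertex 0 appears in no bag.

A tree decomposition must satisfy three properties: every vertex lies in some bag; for every edge, both endpoints lie together in some bag; and for every vertex, the bags containing it form a connected subtree. Here vertex 0 appears in no bag, so the decomposition is invalid.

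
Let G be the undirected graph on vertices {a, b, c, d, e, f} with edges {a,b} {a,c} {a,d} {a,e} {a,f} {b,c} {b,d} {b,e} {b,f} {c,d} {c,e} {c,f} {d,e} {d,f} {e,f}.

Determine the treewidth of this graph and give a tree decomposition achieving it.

Treewidth 5.
One optimal decomposition is:
Bags: B1 = {a, b, c, d, e, f}
Tree: (single bag)

A single bag containing all 6 vertices is trivially a valid decomposition of width 5. For the lower bound, the 6 vertices {a, b, c, d, e, f} are pairwise adjacent, and any tree decomposition puts a clique entirely inside one bag — forcing width ≥ 5. Combining the bounds, tw(G) = 5.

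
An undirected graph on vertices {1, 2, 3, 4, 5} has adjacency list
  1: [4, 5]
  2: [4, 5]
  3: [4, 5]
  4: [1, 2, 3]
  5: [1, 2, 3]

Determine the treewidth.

2

A width-2 tree decomposition is:
Bags: B1 = {3, 4, 5}  B2 = {1, 4, 5}  B3 = {2, 4, 5}
Tree: B1–B2, B2–B3
The largest bag has 3 vertices, giving width 2; this decomposition certifies tw(G) ≤ 2. Since 5–3–4–1–5 is a cycle in G, G is not acyclic. Forests are exactly the graphs of treewidth ≤ 1, so tw(G) ≥ 2. The upper and lower bounds meet at 2, so that is the treewidth.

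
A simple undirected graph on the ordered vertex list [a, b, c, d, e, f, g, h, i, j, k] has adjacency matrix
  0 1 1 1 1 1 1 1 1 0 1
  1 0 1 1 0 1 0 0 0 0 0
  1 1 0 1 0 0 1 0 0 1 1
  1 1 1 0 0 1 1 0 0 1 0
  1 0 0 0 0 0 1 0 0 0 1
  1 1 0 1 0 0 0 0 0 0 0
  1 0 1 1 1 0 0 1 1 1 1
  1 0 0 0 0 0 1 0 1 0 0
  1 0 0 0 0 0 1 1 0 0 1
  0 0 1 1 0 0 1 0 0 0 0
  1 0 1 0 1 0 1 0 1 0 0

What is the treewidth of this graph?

A width-3 tree decomposition is:
Bags: B1 = {a, c, d, g}  B2 = {a, b, c, d}  B3 = {c, d, g, j}  B4 = {a, b, d, f}  B5 = {a, c, g, k}  B6 = {a, e, g, k}  B7 = {a, g, i, k}  B8 = {a, g, h, i}
Tree: B1–B2, B1–B3, B2–B4, B1–B5, B5–B6, B6–B7, B7–B8
Each bag holds 4 vertices, so the decomposition has width 3, which upper-bounds the treewidth. Conversely, {c, d, g, j} is a clique of size 4, and the vertices of any clique must share a bag in every tree decomposition; so some bag has ≥ 4 vertices and tw(G) ≥ 3. Hence tw(G) = 3 exactly.

3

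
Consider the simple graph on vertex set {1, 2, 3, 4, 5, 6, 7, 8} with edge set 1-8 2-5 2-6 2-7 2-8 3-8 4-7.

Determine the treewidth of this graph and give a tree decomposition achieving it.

Each bag holds 2 vertices, so the decomposition has width 1, which upper-bounds the treewidth. Any graph with an edge has treewidth ≥ 1, and G has the edge 2–5. Combining the bounds, tw(G) = 1.

Treewidth 1.
One such decomposition:
Bags: B1 = {2, 5}  B2 = {2, 7}  B3 = {2, 8}  B4 = {2, 6}  B5 = {1, 8}  B6 = {3, 8}  B7 = {4, 7}
Tree: B1–B2, B2–B3, B1–B4, B3–B5, B5–B6, B2–B7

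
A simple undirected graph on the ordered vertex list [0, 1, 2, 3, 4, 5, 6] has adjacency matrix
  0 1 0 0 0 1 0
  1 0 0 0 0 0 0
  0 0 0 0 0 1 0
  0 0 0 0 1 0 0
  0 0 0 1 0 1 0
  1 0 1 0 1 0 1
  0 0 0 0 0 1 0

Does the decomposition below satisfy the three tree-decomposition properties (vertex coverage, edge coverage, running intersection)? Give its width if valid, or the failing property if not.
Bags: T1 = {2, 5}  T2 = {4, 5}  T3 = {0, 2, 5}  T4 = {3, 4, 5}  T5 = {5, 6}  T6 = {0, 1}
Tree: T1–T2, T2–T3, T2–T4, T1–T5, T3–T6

A tree decomposition must satisfy three properties: every vertex lies in some bag; for every edge, both endpoints lie together in some bag; and for every vertex, the bags containing it form a connected subtree. Here bags containing vertex 2 are not connected in the tree, so the decomposition is invalid.

No — bags containing vertex 2 are not connected in the tree.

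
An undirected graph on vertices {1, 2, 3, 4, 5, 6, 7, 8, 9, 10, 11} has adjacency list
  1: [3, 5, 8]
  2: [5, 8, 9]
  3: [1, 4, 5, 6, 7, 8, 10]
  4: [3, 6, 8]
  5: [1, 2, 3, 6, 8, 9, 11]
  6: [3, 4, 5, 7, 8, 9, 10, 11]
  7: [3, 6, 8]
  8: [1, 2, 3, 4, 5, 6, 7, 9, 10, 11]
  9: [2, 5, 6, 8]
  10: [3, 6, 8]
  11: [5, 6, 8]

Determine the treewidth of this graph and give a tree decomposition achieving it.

Each bag holds 4 vertices, so the decomposition has width 3, which upper-bounds the treewidth. Conversely, {1, 3, 5, 8} is a clique of size 4, and the vertices of any clique must share a bag in every tree decomposition; so some bag has ≥ 4 vertices and tw(G) ≥ 3. Hence tw(G) = 3 exactly.

Treewidth 3.
One such decomposition:
Bags: B1 = {3, 6, 8, 10}  B2 = {3, 5, 6, 8}  B3 = {5, 6, 8, 9}  B4 = {3, 4, 6, 8}  B5 = {5, 6, 8, 11}  B6 = {1, 3, 5, 8}  B7 = {2, 5, 8, 9}  B8 = {3, 6, 7, 8}
Tree: B1–B2, B2–B3, B1–B4, B3–B5, B2–B6, B3–B7, B4–B8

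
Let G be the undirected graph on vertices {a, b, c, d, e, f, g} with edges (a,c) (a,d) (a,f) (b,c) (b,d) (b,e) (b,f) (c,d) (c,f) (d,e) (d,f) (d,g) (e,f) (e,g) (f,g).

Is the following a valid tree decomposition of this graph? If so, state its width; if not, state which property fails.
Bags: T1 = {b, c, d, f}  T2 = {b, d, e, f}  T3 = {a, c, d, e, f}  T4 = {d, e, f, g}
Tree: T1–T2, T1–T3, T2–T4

No — bags containing vertex e are not connected in the tree.

A tree decomposition must satisfy three properties: every vertex lies in some bag; for every edge, both endpoints lie together in some bag; and for every vertex, the bags containing it form a connected subtree. Here bags containing vertex e are not connected in the tree, so the decomposition is invalid.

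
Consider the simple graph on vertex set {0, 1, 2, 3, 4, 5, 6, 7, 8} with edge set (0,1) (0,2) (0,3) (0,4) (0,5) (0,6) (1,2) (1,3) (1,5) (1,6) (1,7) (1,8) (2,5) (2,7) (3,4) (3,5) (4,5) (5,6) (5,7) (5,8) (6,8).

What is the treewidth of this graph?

3

A width-3 tree decomposition is:
Bags: B1 = {0, 1, 2, 5}  B2 = {0, 1, 5, 6}  B3 = {0, 1, 3, 5}  B4 = {0, 3, 4, 5}  B5 = {1, 2, 5, 7}  B6 = {1, 5, 6, 8}
Tree: B1–B2, B2–B3, B3–B4, B1–B5, B2–B6
Every bag has size at most 4, so the width is 4 − 1 = 3 and tw(G) ≤ 3. On the other hand G contains the 4-clique {0, 1, 2, 5}. A clique must lie in a single bag of any decomposition, so no decomposition can have width below 3. Combining the bounds, tw(G) = 3.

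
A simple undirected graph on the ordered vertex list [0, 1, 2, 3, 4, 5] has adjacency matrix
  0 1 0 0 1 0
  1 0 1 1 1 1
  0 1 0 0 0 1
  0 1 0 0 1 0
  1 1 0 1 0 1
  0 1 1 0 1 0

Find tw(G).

2

A width-2 tree decomposition is:
Bags: B1 = {1, 3, 4}  B2 = {1, 4, 5}  B3 = {0, 1, 4}  B4 = {1, 2, 5}
Tree: B1–B2, B2–B3, B2–B4
Each bag holds 3 vertices, so the decomposition has width 2, which upper-bounds the treewidth. On the other hand G contains the 3-clique {1, 2, 5}. A clique must lie in a single bag of any decomposition, so no decomposition can have width below 2. Combining the bounds, tw(G) = 2.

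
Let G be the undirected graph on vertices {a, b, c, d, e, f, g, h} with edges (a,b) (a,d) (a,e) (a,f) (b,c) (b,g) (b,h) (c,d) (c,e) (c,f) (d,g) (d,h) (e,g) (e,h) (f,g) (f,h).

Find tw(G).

4

A width-4 tree decomposition is:
Bags: B1 = {a, b, d, e, f}  B2 = {b, d, e, f, h}  B3 = {b, c, d, e, f}  B4 = {b, d, e, f, g}
Tree: B1–B2, B2–B3, B3–B4
Each bag holds 5 vertices, so the decomposition has width 4, which upper-bounds the treewidth. For the lower bound: the 5 vertex sets {a,f}, {d,h}, {c,e}, {b}, {g} are disjoint, each induces a connected subgraph, and every pair is joined by at least one edge of G. Contracting each set to a single vertex therefore yields K_{5} as a minor, and since treewidth is minor-monotone, tw(G) ≥ tw(K_{5}) = 4. The upper and lower bounds meet at 4, so that is the treewidth.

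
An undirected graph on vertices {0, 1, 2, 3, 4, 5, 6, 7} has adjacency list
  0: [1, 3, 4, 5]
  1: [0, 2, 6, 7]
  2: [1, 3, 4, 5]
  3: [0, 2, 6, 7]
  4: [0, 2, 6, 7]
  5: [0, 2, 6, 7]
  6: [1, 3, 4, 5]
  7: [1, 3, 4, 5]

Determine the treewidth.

4

A width-4 tree decomposition is:
Bags: B1 = {1, 2, 3, 4, 5}  B2 = {1, 3, 4, 5, 6}  B3 = {0, 1, 3, 4, 5}  B4 = {1, 3, 4, 5, 7}
Tree: B1–B2, B2–B3, B3–B4
Each bag holds 5 vertices, so the decomposition has width 4, which upper-bounds the treewidth. For the lower bound: the 5 vertex sets {2,4}, {1,6}, {0,5}, {3}, {7} are disjoint, each induces a connected subgraph, and every pair is joined by at least one edge of G. Contracting each set to a single vertex therefore yields K_{5} as a minor, and since treewidth is minor-monotone, tw(G) ≥ tw(K_{5}) = 4. Hence tw(G) = 4 exactly.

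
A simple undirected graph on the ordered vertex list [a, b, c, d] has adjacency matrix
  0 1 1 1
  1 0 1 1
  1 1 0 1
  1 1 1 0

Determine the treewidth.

A width-3 tree decomposition is:
Bags: B1 = {a, b, c, d}
Tree: (single bag)
With just one bag of size 4, the width is 4 − 1 = 3, so tw(G) ≤ 3. Conversely, {a, b, c, d} is a clique of size 4, and the vertices of any clique must share a bag in every tree decomposition; so some bag has ≥ 4 vertices and tw(G) ≥ 3. Combining the bounds, tw(G) = 3.

3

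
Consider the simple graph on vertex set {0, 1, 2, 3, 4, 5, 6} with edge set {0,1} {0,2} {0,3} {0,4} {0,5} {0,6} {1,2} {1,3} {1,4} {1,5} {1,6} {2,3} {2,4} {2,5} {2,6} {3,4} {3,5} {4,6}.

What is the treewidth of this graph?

A width-4 tree decomposition is:
Bags: B1 = {0, 1, 2, 3, 5}  B2 = {0, 1, 2, 3, 4}  B3 = {0, 1, 2, 4, 6}
Tree: B1–B2, B2–B3
The largest bag has 5 vertices, giving width 4; this decomposition certifies tw(G) ≤ 4. Conversely, {0, 1, 2, 3, 4} is a clique of size 5, and the vertices of any clique must share a bag in every tree decomposition; so some bag has ≥ 5 vertices and tw(G) ≥ 4. The upper and lower bounds meet at 4, so that is the treewidth.

4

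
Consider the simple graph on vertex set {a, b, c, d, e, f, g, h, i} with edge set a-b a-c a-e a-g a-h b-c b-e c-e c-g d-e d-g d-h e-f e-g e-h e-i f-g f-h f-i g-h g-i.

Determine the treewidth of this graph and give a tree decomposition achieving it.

Treewidth 3.
One such decomposition:
Bags: B1 = {a, e, g, h}  B2 = {d, e, g, h}  B3 = {a, c, e, g}  B4 = {e, f, g, h}  B5 = {a, b, c, e}  B6 = {e, f, g, i}
Tree: B1–B2, B1–B3, B1–B4, B3–B5, B4–B6

The largest bag has 4 vertices, giving width 3; this decomposition certifies tw(G) ≤ 3. On the other hand G contains the 4-clique {d, e, g, h}. A clique must lie in a single bag of any decomposition, so no decomposition can have width below 3. The upper and lower bounds meet at 3, so that is the treewidth.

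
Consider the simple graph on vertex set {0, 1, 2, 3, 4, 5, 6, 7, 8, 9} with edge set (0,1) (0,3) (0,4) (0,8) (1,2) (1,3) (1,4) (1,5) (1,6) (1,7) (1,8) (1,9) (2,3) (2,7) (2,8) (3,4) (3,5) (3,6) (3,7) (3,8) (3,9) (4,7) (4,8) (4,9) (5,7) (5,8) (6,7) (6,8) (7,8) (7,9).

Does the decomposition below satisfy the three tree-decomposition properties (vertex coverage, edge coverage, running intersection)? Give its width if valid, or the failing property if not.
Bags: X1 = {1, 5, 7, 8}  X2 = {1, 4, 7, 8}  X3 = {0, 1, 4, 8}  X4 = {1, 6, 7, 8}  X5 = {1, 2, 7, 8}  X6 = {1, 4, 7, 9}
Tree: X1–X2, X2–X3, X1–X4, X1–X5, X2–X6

A tree decomposition must satisfy three properties: every vertex lies in some bag; for every edge, both endpoints lie together in some bag; and for every vertex, the bags containing it form a connected subtree. Here vertex 3 appears in no bag, so the decomposition is invalid.

No — vertex 3 appears in no bag.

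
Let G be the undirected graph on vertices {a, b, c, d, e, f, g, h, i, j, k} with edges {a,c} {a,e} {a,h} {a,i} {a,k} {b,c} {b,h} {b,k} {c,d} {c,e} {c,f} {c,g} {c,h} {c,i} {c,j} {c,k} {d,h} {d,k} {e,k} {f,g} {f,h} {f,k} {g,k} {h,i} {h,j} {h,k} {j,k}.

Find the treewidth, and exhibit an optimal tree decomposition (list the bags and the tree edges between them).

Each bag holds 4 vertices, so the decomposition has width 3, which upper-bounds the treewidth. For the lower bound, the 4 vertices {c, f, g, k} are pairwise adjacent, and any tree decomposition puts a clique entirely inside one bag — forcing width ≥ 3. Combining the bounds, tw(G) = 3.

Treewidth 3.
One such decomposition:
Bags: B1 = {a, c, h, k}  B2 = {c, d, h, k}  B3 = {c, f, h, k}  B4 = {a, c, e, k}  B5 = {c, f, g, k}  B6 = {a, c, h, i}  B7 = {c, h, j, k}  B8 = {b, c, h, k}
Tree: B1–B2, B1–B3, B1–B4, B3–B5, B1–B6, B3–B7, B2–B8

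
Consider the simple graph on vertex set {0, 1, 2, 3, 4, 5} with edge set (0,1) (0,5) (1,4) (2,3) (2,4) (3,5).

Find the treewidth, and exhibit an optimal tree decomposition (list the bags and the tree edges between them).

Treewidth 2.
One optimal decomposition is:
Bags: B1 = {0, 1, 5}  B2 = {1, 4, 5}  B3 = {2, 4, 5}  B4 = {2, 3, 5}
Tree: B1–B2, B2–B3, B3–B4

The largest bag has 3 vertices, giving width 2; this decomposition certifies tw(G) ≤ 2. Since 5–0–1–4–2–3–5 is a cycle in G, G is not acyclic. Forests are exactly the graphs of treewidth ≤ 1, so tw(G) ≥ 2. The upper and lower bounds meet at 2, so that is the treewidth.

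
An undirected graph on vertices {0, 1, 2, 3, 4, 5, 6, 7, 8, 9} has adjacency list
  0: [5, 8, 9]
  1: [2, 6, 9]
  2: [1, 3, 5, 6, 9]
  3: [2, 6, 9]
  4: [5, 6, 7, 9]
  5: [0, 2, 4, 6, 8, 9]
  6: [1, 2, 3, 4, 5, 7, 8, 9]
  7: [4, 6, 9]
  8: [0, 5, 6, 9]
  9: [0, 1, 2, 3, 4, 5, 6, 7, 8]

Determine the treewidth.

A width-3 tree decomposition is:
Bags: B1 = {2, 3, 6, 9}  B2 = {2, 5, 6, 9}  B3 = {1, 2, 6, 9}  B4 = {4, 5, 6, 9}  B5 = {4, 6, 7, 9}  B6 = {5, 6, 8, 9}  B7 = {0, 5, 8, 9}
Tree: B1–B2, B1–B3, B2–B4, B4–B5, B4–B6, B6–B7
Each bag holds 4 vertices, so the decomposition has width 3, which upper-bounds the treewidth. For the lower bound, the 4 vertices {0, 5, 8, 9} are pairwise adjacent, and any tree decomposition puts a clique entirely inside one bag — forcing width ≥ 3. Combining the bounds, tw(G) = 3.

3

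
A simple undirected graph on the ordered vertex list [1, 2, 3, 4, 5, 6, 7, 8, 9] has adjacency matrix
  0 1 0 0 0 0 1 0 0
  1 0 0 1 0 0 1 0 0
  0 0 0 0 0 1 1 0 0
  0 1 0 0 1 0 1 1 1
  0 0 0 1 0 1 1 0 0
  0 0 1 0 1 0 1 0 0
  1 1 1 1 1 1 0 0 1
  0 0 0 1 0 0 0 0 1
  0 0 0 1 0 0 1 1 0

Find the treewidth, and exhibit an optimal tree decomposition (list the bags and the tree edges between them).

Treewidth 2.
Bags: B1 = {3, 6, 7}  B2 = {5, 6, 7}  B3 = {4, 5, 7}  B4 = {4, 7, 9}  B5 = {4, 8, 9}  B6 = {2, 4, 7}  B7 = {1, 2, 7}
Tree: B1–B2, B2–B3, B3–B4, B4–B5, B3–B6, B6–B7

Every bag has size at most 3, so the width is 3 − 1 = 2 and tw(G) ≤ 2. On the other hand G contains the 3-clique {4, 8, 9}. A clique must lie in a single bag of any decomposition, so no decomposition can have width below 2. Hence tw(G) = 2 exactly.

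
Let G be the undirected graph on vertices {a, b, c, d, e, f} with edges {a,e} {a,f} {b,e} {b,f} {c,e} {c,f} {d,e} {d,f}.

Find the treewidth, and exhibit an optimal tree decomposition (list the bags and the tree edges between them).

Every bag has size at most 3, so the width is 3 − 1 = 2 and tw(G) ≤ 2. For the lower bound, G contains the cycle d–f–c–e–d, so G is not a forest; only forests have treewidth ≤ 1, hence tw(G) ≥ 2. Combining the bounds, tw(G) = 2.

Treewidth 2.
Bags: B1 = {d, e, f}  B2 = {c, e, f}  B3 = {b, e, f}  B4 = {a, e, f}
Tree: B1–B2, B2–B3, B3–B4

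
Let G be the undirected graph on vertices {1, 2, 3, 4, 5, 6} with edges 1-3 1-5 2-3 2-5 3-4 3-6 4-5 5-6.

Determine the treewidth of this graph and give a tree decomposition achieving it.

Every bag has size at most 3, so the width is 3 − 1 = 2 and tw(G) ≤ 2. For the lower bound, G contains the cycle 6–3–4–5–6, so G is not a forest; only forests have treewidth ≤ 1, hence tw(G) ≥ 2. Therefore the treewidth is 2.

Treewidth 2.
One such decomposition:
Bags: B1 = {3, 5, 6}  B2 = {3, 4, 5}  B3 = {1, 3, 5}  B4 = {2, 3, 5}
Tree: B1–B2, B2–B3, B3–B4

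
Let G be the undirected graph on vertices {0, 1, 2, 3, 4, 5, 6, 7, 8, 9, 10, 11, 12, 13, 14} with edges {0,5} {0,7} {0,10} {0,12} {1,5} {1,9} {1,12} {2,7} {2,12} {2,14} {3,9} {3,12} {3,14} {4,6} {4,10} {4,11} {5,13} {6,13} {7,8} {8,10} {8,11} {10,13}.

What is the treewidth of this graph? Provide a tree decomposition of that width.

Each bag holds 4 vertices, so the decomposition has width 3, which upper-bounds the treewidth. For the lower bound: the 4 vertex sets {3,9,14}, {2}, {12}, {0,1,5,7} are disjoint, each induces a connected subgraph, and every pair is joined by at least one edge of G. Contracting each set to a single vertex therefore yields K_{4} as a minor, and since treewidth is minor-monotone, tw(G) ≥ tw(K_{4}) = 3. The upper and lower bounds meet at 3, so that is the treewidth.

Treewidth 3.
One such decomposition:
Bags: B1 = {2, 3, 9, 14}  B2 = {2, 3, 9, 12}  B3 = {1, 2, 9, 12}  B4 = {1, 2, 7, 12}  B5 = {0, 1, 7, 12}  B6 = {0, 1, 5, 7}  B7 = {0, 5, 7, 8}  B8 = {0, 5, 8, 10}  B9 = {5, 8, 10, 13}  B10 = {8, 10, 11, 13}  B11 = {4, 10, 11, 13}  B12 = {4, 6, 11, 13}
Tree: B1–B2, B2–B3, B3–B4, B4–B5, B5–B6, B6–B7, B7–B8, B8–B9, B9–B10, B10–B11, B11–B12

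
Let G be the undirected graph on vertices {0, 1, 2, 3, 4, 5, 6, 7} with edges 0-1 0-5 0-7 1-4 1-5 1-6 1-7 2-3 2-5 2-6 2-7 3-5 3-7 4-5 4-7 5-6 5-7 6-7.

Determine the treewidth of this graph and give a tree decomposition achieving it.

Every bag has size at most 4, so the width is 4 − 1 = 3 and tw(G) ≤ 3. For the lower bound, the 4 vertices {0, 1, 5, 7} are pairwise adjacent, and any tree decomposition puts a clique entirely inside one bag — forcing width ≥ 3. Combining the bounds, tw(G) = 3.

Treewidth 3.
One optimal decomposition is:
Bags: B1 = {1, 5, 6, 7}  B2 = {2, 5, 6, 7}  B3 = {1, 4, 5, 7}  B4 = {2, 3, 5, 7}  B5 = {0, 1, 5, 7}
Tree: B1–B2, B1–B3, B2–B4, B3–B5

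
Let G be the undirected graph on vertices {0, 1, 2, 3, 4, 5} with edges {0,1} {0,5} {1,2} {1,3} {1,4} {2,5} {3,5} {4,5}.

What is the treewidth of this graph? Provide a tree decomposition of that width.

Every bag has size at most 3, so the width is 3 − 1 = 2 and tw(G) ≤ 2. The edges 5–0–1–2–5 form a cycle, so G is not a tree and its treewidth is at least 2. Hence tw(G) = 2 exactly.

Treewidth 2.
Bags: B1 = {0, 1, 5}  B2 = {1, 2, 5}  B3 = {1, 4, 5}  B4 = {1, 3, 5}
Tree: B1–B2, B2–B3, B3–B4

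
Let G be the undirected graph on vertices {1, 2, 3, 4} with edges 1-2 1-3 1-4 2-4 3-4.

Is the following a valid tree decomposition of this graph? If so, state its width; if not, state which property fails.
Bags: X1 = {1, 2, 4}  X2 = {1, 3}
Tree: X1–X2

A tree decomposition must satisfy three properties: every vertex lies in some bag; for every edge, both endpoints lie together in some bag; and for every vertex, the bags containing it form a connected subtree. Here edge (4,3) lies in no bag, so the decomposition is invalid.

No — edge (4,3) lies in no bag.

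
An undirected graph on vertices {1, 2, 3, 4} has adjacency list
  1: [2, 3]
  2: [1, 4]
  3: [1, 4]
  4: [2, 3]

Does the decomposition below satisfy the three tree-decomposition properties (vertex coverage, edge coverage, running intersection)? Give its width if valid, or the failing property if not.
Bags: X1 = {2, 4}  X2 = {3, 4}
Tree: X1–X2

A tree decomposition must satisfy three properties: every vertex lies in some bag; for every edge, both endpoints lie together in some bag; and for every vertex, the bags containing it form a connected subtree. Here vertex 1 appears in no bag, so the decomposition is invalid.

No — vertex 1 appears in no bag.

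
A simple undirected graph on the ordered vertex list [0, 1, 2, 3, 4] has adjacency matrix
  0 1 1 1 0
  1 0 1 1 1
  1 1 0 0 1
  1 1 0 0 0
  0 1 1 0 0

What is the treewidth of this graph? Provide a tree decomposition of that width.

The largest bag has 3 vertices, giving width 2; this decomposition certifies tw(G) ≤ 2. Conversely, {0, 1, 2} is a clique of size 3, and the vertices of any clique must share a bag in every tree decomposition; so some bag has ≥ 3 vertices and tw(G) ≥ 2. Combining the bounds, tw(G) = 2.

Treewidth 2.
Bags: B1 = {0, 1, 3}  B2 = {0, 1, 2}  B3 = {1, 2, 4}
Tree: B1–B2, B2–B3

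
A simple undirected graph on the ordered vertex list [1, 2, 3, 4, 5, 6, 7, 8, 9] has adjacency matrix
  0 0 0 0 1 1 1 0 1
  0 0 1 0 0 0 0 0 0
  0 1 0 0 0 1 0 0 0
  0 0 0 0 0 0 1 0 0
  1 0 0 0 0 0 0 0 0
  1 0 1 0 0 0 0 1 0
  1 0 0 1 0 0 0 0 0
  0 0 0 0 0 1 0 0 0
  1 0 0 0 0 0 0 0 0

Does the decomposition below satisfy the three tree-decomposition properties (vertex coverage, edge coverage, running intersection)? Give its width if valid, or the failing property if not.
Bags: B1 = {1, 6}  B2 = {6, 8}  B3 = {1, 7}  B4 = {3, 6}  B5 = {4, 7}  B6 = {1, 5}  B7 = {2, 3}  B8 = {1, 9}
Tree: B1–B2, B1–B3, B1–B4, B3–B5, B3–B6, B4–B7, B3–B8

Every vertex of G appears in some bag (union = {1, 2, 3, 4, 5, 6, 7, 8, 9}); every edge is covered by a bag; and for each vertex v the set of bags containing v is connected in the bag tree. The decomposition is therefore valid. The largest bag has 2 vertices, so the width is 1.

Yes; width 1.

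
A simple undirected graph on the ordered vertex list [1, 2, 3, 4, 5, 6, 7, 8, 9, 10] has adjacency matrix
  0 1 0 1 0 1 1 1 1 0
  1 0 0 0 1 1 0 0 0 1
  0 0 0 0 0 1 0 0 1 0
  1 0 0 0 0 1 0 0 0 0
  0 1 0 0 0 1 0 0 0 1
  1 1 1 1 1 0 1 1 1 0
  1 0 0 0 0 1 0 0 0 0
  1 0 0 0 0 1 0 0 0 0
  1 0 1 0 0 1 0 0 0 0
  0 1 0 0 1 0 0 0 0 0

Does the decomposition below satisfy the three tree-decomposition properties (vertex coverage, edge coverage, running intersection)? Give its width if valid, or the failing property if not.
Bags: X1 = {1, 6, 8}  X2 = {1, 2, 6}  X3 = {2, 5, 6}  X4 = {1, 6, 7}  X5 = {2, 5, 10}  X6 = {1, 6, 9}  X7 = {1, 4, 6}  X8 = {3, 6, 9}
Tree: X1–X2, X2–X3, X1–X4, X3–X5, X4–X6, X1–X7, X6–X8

Vertex coverage: the bags together contain {1, 2, 3, 4, 5, 6, 7, 8, 9, 10}, the full vertex set. Edge coverage: each edge of G has both endpoints in at least one bag. Running intersection: for every vertex, the bags containing it form a connected subtree. All three properties hold, so this is a valid tree decomposition of width max|bag| − 1 = 2, and hence tw(G) ≤ 2.

Yes; width 2.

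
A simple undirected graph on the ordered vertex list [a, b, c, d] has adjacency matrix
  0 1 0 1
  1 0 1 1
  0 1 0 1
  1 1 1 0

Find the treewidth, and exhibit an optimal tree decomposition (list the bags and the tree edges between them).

Treewidth 2.
One such decomposition:
Bags: B1 = {a, b, d}  B2 = {b, c, d}
Tree: B1–B2

The largest bag has 3 vertices, giving width 2; this decomposition certifies tw(G) ≤ 2. Conversely, {b, c, d} is a clique of size 3, and the vertices of any clique must share a bag in every tree decomposition; so some bag has ≥ 3 vertices and tw(G) ≥ 2. Combining the bounds, tw(G) = 2.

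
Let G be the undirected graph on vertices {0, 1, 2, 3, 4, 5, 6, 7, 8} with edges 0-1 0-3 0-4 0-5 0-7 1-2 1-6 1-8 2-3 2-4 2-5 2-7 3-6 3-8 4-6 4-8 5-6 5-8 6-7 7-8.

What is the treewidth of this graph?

A width-4 tree decomposition is:
Bags: B1 = {0, 2, 4, 6, 8}  B2 = {0, 2, 6, 7, 8}  B3 = {0, 2, 5, 6, 8}  B4 = {0, 2, 3, 6, 8}  B5 = {0, 1, 2, 6, 8}
Tree: B1–B2, B2–B3, B3–B4, B4–B5
The largest bag has 5 vertices, giving width 4; this decomposition certifies tw(G) ≤ 4. For the lower bound: the 5 vertex sets {0,4}, {7,8}, {5,6}, {2}, {3} are disjoint, each induces a connected subgraph, and every pair is joined by at least one edge of G. Contracting each set to a single vertex therefore yields K_{5} as a minor, and since treewidth is minor-monotone, tw(G) ≥ tw(K_{5}) = 4. The upper and lower bounds meet at 4, so that is the treewidth.

4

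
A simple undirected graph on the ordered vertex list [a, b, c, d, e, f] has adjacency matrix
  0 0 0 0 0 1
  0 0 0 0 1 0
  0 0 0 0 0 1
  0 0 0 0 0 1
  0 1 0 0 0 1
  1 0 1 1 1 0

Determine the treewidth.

1

A width-1 tree decomposition is:
Bags: B1 = {b, e}  B2 = {e, f}  B3 = {d, f}  B4 = {a, f}  B5 = {c, f}
Tree: B1–B2, B2–B3, B2–B4, B4–B5
Every bag has size at most 2, so the width is 2 − 1 = 1 and tw(G) ≤ 1. Any graph with an edge has treewidth ≥ 1, and G has the edge b–e. Combining the bounds, tw(G) = 1.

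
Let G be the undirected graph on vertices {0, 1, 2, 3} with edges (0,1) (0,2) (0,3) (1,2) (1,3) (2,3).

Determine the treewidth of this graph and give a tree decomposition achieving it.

A single bag containing all 4 vertices is trivially a valid decomposition of width 3. For the lower bound, the 4 vertices {0, 1, 2, 3} are pairwise adjacent, and any tree decomposition puts a clique entirely inside one bag — forcing width ≥ 3. Hence tw(G) = 3 exactly.

Treewidth 3.
Bags: B1 = {0, 1, 2, 3}
Tree: (single bag)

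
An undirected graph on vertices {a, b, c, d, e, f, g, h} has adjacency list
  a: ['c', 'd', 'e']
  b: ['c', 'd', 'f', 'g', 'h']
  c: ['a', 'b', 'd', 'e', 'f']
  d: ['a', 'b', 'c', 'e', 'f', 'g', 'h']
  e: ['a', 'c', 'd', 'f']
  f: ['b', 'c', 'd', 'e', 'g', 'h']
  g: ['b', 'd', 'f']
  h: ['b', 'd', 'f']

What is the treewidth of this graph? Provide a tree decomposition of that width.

Treewidth 3.
One optimal decomposition is:
Bags: B1 = {b, c, d, f}  B2 = {b, d, f, g}  B3 = {c, d, e, f}  B4 = {b, d, f, h}  B5 = {a, c, d, e}
Tree: B1–B2, B1–B3, B2–B4, B3–B5

The largest bag has 4 vertices, giving width 3; this decomposition certifies tw(G) ≤ 3. Conversely, {a, c, d, e} is a clique of size 4, and the vertices of any clique must share a bag in every tree decomposition; so some bag has ≥ 4 vertices and tw(G) ≥ 3. Therefore the treewidth is 3.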